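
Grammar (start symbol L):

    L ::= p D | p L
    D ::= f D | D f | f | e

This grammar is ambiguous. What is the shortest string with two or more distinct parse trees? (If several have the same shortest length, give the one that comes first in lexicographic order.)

length 2: no string has ≥2 trees
length 3: p f f has 2 parse trees

Two derivations of p f f:
  L ⇒ p D ⇒ p f D ⇒ p f f
  L ⇒ p D ⇒ p D f ⇒ p f f

p f f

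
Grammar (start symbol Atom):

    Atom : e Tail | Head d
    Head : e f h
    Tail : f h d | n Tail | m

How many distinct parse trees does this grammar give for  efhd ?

Parse trees for efhd:
  [Atom e [Tail f h d]]
  [Atom [Head e f h] d]

2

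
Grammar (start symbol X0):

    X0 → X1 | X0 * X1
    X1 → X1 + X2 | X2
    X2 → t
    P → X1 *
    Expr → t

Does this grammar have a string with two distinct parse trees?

Only X0, X1, X2 are reachable from X0; ignoring the rest: X0 → X0 * X1 | X1  ;  X1 → X1 + X2 | X2  — a left-associative chain with X2 at the bottom. Each string factors uniquely by precedence.

Unambiguous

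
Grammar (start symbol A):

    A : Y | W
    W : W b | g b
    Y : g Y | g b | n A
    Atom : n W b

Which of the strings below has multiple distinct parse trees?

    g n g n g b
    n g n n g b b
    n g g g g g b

g n g n g b: 2 trees
n g n n g b b: 1 tree
n g g g g g b: 1 tree

g n g n g b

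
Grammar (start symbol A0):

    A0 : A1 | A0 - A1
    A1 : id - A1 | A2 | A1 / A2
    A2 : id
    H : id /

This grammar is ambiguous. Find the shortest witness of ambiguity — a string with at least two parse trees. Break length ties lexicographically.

id - id

length 1: no string has ≥2 trees
length 3: id - id has 2 parse trees

Two derivations of id - id:
  A0 ⇒ A1 ⇒ id - A1 ⇒ id - A2 ⇒ id - id
  A0 ⇒ A0 - A1 ⇒ A1 - A1 ⇒ A2 - A1 ⇒ id - A1 ⇒ id - A2 ⇒ id - id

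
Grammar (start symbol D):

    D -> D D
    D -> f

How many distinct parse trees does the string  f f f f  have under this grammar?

5

Parse trees for f f f f:
  [D [D f] [D [D f] [D [D f] [D f]]]]
  [D [D f] [D [D [D f] [D f]] [D f]]]
  [D [D [D f] [D f]] [D [D f] [D f]]]
  [D [D [D f] [D [D f] [D f]]] [D f]]
  [D [D [D [D f] [D f]] [D f]] [D f]]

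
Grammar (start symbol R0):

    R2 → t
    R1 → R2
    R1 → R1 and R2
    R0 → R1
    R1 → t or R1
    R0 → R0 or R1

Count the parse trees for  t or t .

Parse trees for t or t:
  [R0 [R1 t or [R1 [R2 t]]]]
  [R0 [R0 [R1 [R2 t]]] or [R1 [R2 t]]]

2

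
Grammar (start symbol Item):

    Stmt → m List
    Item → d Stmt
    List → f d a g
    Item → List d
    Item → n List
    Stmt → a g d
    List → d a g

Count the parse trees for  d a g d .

Parse trees for d a g d:
  [Item d [Stmt a g d]]
  [Item [List d a g] d]

2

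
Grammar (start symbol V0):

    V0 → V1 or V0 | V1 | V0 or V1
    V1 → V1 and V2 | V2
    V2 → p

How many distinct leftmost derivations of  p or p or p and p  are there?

Parse trees for p or p or p and p:
  [V0 [V1 [V2 p]] or [V0 [V1 [V2 p]] or [V0 [V1 [V1 [V2 p]] and [V2 p]]]]]
  [V0 [V1 [V2 p]] or [V0 [V0 [V1 [V2 p]]] or [V1 [V1 [V2 p]] and [V2 p]]]]
  [V0 [V0 [V1 [V2 p]] or [V0 [V1 [V2 p]]]] or [V1 [V1 [V2 p]] and [V2 p]]]
  [V0 [V0 [V0 [V1 [V2 p]]] or [V1 [V2 p]]] or [V1 [V1 [V2 p]] and [V2 p]]]

4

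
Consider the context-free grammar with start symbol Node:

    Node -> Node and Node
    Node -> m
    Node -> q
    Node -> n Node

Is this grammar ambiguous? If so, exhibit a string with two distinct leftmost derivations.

Witness: n m and m

Derivation 1: Node ⇒ Node and Node ⇒ n Node and Node ⇒ n m and Node ⇒ n m and m
Derivation 2: Node ⇒ n Node ⇒ n Node and Node ⇒ n m and Node ⇒ n m and m

Two distinct leftmost derivations for the same string.

Ambiguous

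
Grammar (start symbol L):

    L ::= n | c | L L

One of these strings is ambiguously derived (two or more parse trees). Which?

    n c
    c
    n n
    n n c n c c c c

n n c n c c c c

n c: 1 tree
c: 1 tree
n n: 1 tree
n n c n c c c c: 429 trees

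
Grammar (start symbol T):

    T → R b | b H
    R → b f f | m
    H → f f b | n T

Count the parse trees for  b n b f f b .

2

Parse trees for b n b f f b:
  [T b [H n [T [R b f f] b]]]
  [T b [H n [T b [H f f b]]]]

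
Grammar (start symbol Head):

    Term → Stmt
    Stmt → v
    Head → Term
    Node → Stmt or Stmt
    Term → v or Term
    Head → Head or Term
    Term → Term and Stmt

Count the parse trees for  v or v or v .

Parse trees for v or v or v:
  [Head [Term v or [Term v or [Term [Stmt v]]]]]
  [Head [Head [Term [Stmt v]]] or [Term v or [Term [Stmt v]]]]
  [Head [Head [Term v or [Term [Stmt v]]]] or [Term [Stmt v]]]
  [Head [Head [Head [Term [Stmt v]]] or [Term [Stmt v]]] or [Term [Stmt v]]]

4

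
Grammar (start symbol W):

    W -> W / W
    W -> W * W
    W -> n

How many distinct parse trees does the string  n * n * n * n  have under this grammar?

Parse trees for n * n * n * n:
  [W [W n] * [W [W n] * [W [W n] * [W n]]]]
  [W [W n] * [W [W [W n] * [W n]] * [W n]]]
  [W [W [W n] * [W n]] * [W [W n] * [W n]]]
  [W [W [W n] * [W [W n] * [W n]]] * [W n]]
  [W [W [W [W n] * [W n]] * [W n]] * [W n]]

5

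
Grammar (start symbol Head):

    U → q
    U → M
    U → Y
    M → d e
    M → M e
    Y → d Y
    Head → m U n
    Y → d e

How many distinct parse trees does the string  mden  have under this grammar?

2

Parse trees for mden:
  [Head m [U [M d e]] n]
  [Head m [U [Y d e]] n]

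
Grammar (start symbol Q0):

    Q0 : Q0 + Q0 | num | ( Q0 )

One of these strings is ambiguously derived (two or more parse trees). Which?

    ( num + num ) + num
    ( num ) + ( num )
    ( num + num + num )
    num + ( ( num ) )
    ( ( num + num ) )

( num + num ) + num: 1 tree
( num ) + ( num ): 1 tree
( num + num + num ): 2 trees
num + ( ( num ) ): 1 tree
( ( num + num ) ): 1 tree

( num + num + num )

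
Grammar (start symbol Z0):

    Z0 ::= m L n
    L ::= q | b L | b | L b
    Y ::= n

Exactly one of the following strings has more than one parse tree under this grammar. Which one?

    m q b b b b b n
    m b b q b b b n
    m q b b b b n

m q b b b b b n: 1 tree
m b b q b b b n: 10 trees
m q b b b b n: 1 tree

m b b q b b b n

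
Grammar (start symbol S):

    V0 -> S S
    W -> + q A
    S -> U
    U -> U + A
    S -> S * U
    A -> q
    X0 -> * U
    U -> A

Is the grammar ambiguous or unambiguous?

Unambiguous

Only S, U, A are reachable from S; ignoring the rest: S → S * U | U  ;  U → U + A | A  — a left-associative chain with A at the bottom. Each string factors uniquely by precedence.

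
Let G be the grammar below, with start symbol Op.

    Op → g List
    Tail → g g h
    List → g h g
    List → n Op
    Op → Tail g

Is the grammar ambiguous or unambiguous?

Witness: g g h g

Derivation 1: Op ⇒ g List ⇒ g g h g
Derivation 2: Op ⇒ Tail g ⇒ g g h g

Two distinct leftmost derivations for the same string.

Ambiguous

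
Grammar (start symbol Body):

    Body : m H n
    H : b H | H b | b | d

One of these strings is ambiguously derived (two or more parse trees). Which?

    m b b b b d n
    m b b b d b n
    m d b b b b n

m b b b b d n: 1 tree
m b b b d b n: 4 trees
m d b b b b n: 1 tree

m b b b d b n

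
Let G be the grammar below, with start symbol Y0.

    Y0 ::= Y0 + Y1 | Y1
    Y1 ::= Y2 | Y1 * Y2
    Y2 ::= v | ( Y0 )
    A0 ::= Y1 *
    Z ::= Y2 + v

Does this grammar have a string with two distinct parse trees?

Only Y0, Y1, Y2 are reachable from Y0; ignoring the rest: Y0 → Y0 + Y1 | Y1  ;  Y1 → Y1 * Y2 | Y2  — a left-associative chain with Y2 at the bottom. Each string factors uniquely by precedence.

Unambiguous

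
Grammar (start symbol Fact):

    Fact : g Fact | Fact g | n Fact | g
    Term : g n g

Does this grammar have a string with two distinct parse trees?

Witness: g g

Derivation 1: Fact ⇒ g Fact ⇒ g g
Derivation 2: Fact ⇒ Fact g ⇒ g g

Two distinct leftmost derivations for the same string.

Ambiguous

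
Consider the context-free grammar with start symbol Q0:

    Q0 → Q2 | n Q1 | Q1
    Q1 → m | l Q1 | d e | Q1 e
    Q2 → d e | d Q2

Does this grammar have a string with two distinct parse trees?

Witness: d e

Derivation 1: Q0 ⇒ Q2 ⇒ d e
Derivation 2: Q0 ⇒ Q1 ⇒ d e

Two distinct leftmost derivations for the same string.

Ambiguous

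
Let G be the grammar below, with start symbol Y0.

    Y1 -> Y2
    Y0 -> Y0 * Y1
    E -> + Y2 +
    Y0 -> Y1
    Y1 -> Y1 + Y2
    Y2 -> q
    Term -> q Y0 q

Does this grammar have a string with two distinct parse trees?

Unambiguous

(Term, E are unreachable from Y0, so their rules don't affect L(Y0).) Y0 → Y0 * Y1 | Y1  ;  Y1 → Y1 + Y2 | Y2  — a left-associative chain with Y2 at the bottom. Each string factors uniquely by precedence.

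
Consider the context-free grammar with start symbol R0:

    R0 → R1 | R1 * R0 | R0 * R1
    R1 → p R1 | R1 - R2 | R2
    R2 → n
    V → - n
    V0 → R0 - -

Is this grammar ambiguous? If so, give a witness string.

Ambiguous

Witness: n * n

Derivation 1: R0 ⇒ R1 * R0 ⇒ R2 * R0 ⇒ n * R0 ⇒ n * R1 ⇒ n * R2 ⇒ n * n
Derivation 2: R0 ⇒ R0 * R1 ⇒ R1 * R1 ⇒ R2 * R1 ⇒ n * R1 ⇒ n * R2 ⇒ n * n

Two distinct leftmost derivations for the same string.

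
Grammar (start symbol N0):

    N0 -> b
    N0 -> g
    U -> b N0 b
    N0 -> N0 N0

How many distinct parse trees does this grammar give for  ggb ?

2

Parse trees for ggb:
  [N0 [N0 g] [N0 [N0 g] [N0 b]]]
  [N0 [N0 [N0 g] [N0 g]] [N0 b]]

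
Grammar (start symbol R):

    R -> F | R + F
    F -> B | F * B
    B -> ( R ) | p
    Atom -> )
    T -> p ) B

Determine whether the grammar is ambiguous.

Only R, F, B are reachable from R; ignoring the rest: This is a standard precedence ladder (R over F over B), with each level left-recursive on its own operator ('+' at R, '*' at F). That structure is LR(1), hence unambiguous.

Unambiguous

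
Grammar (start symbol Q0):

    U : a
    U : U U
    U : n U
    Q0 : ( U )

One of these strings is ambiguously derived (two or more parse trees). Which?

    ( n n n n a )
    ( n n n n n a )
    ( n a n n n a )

( n a n n n a )

( n n n n a ): 1 tree
( n n n n n a ): 1 tree
( n a n n n a ): 2 trees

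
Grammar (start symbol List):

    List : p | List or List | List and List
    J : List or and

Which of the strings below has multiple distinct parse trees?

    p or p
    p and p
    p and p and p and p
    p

p and p and p and p

p or p: 1 tree
p and p: 1 tree
p and p and p and p: 5 trees
p: 1 tree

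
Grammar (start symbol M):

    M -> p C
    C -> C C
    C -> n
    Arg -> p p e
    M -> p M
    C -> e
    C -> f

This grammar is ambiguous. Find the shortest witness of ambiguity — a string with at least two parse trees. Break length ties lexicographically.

p e e e

length 2: no string has ≥2 trees
length 3: no string has ≥2 trees
length 4: p e e e has 2 parse trees

Two derivations of p e e e:
  M ⇒ p C ⇒ p C C ⇒ p C C C ⇒ p e C C ⇒ p e e C ⇒ p e e e
  M ⇒ p C ⇒ p C C ⇒ p e C ⇒ p e C C ⇒ p e e C ⇒ p e e e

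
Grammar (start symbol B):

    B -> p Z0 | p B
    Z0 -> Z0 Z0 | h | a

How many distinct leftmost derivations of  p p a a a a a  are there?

Parse trees for p p a a a a a (showing first 6 of 14):
  [B p [B p [Z0 [Z0 a] [Z0 [Z0 a] [Z0 [Z0 a] [Z0 [Z0 a] [Z0 a]]]]]]]
  [B p [B p [Z0 [Z0 a] [Z0 [Z0 a] [Z0 [Z0 [Z0 a] [Z0 a]] [Z0 a]]]]]]
  [B p [B p [Z0 [Z0 a] [Z0 [Z0 [Z0 a] [Z0 a]] [Z0 [Z0 a] [Z0 a]]]]]]
  [B p [B p [Z0 [Z0 a] [Z0 [Z0 [Z0 a] [Z0 [Z0 a] [Z0 a]]] [Z0 a]]]]]
  [B p [B p [Z0 [Z0 a] [Z0 [Z0 [Z0 [Z0 a] [Z0 a]] [Z0 a]] [Z0 a]]]]]
  [B p [B p [Z0 [Z0 [Z0 a] [Z0 a]] [Z0 [Z0 a] [Z0 [Z0 a] [Z0 a]]]]]]

14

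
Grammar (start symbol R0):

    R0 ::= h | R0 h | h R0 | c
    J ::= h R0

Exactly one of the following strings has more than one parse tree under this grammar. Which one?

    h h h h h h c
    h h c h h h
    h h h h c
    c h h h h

h h h h h h c: 1 tree
h h c h h h: 10 trees
h h h h c: 1 tree
c h h h h: 1 tree

h h c h h h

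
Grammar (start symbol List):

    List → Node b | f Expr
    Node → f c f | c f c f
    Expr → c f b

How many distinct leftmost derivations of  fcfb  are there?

2

Parse trees for fcfb:
  [List [Node f c f] b]
  [List f [Expr c f b]]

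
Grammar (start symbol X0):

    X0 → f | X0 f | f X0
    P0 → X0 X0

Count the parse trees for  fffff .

Parse trees for fffff (showing first 6 of 16):
  [X0 [X0 [X0 [X0 [X0 f] f] f] f] f]
  [X0 [X0 [X0 [X0 f [X0 f]] f] f] f]
  [X0 [X0 [X0 f [X0 [X0 f] f]] f] f]
  [X0 [X0 [X0 f [X0 f [X0 f]]] f] f]
  [X0 [X0 f [X0 [X0 [X0 f] f] f]] f]
  [X0 [X0 f [X0 [X0 f [X0 f]] f]] f]

16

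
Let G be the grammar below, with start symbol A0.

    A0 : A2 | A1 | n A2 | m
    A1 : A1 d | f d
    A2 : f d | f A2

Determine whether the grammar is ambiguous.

Witness: f d

Derivation 1: A0 ⇒ A2 ⇒ f d
Derivation 2: A0 ⇒ A1 ⇒ f d

Two distinct leftmost derivations for the same string.

Ambiguous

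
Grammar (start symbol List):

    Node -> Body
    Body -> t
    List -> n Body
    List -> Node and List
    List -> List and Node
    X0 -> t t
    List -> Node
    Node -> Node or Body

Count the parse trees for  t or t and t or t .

2

Parse trees for t or t and t or t:
  [List [Node [Node [Body t]] or [Body t]] and [List [Node [Node [Body t]] or [Body t]]]]
  [List [List [Node [Node [Body t]] or [Body t]]] and [Node [Node [Body t]] or [Body t]]]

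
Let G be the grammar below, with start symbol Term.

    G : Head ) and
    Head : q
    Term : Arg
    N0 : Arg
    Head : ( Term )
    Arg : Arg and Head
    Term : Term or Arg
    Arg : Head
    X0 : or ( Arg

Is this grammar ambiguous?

Unambiguous

Only Term, Arg, Head are reachable from Term; ignoring the rest: Term → Term or Arg | Arg  ;  Arg → Arg and Head | Head  — a left-associative chain with Head at the bottom. Each string factors uniquely by precedence.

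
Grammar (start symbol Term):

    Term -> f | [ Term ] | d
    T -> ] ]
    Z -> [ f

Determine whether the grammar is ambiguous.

Unambiguous

(T, Z are unreachable from Term, so their rules don't affect L(Term).) Each string is a nest of matched brackets around a single atom. An opening bracket forces the recursive rule; an atom forces the base rule.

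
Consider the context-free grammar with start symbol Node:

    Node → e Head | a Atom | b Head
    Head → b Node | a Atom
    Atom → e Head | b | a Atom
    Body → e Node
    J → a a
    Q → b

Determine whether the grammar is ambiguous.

Unambiguous

(Body, J, Q are unreachable from Node, so their rules don't affect L(Node).) The reachable rules are right-linear with at most one rule per (nonterminal, next-terminal) pair. Each input token forces the next rule, so parsing is deterministic.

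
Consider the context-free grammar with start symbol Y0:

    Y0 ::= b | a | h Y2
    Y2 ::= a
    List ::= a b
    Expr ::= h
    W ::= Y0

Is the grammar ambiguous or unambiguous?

(List, Expr, W are unreachable from Y0, so their rules don't affect L(Y0).) Each reachable nonterminal has at most one production per leading terminal, and all productions are right-linear; the derivation is determined token-by-token.

Unambiguous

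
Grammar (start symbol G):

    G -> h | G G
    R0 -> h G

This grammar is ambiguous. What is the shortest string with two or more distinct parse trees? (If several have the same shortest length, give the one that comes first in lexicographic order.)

length 1: no string has ≥2 trees
length 2: no string has ≥2 trees
length 3: h h h has 2 parse trees

Two derivations of h h h:
  G ⇒ G G ⇒ h G ⇒ h G G ⇒ h h G ⇒ h h h
  G ⇒ G G ⇒ G G G ⇒ h G G ⇒ h h G ⇒ h h h

h h h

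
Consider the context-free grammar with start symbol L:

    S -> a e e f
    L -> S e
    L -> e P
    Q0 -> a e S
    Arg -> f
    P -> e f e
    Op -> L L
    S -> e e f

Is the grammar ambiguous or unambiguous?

Ambiguous

Witness: e e f e

Derivation 1: L ⇒ S e ⇒ e e f e
Derivation 2: L ⇒ e P ⇒ e e f e

Two distinct leftmost derivations for the same string.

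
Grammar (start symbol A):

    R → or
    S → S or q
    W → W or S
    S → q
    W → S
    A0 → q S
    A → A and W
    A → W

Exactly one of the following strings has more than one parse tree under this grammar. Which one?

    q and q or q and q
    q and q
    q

q and q or q and q: 2 trees
q and q: 1 tree
q: 1 tree

q and q or q and q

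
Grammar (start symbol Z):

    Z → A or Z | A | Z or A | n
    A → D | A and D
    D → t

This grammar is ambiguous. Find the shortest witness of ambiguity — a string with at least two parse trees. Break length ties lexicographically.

t or t

length 1: no string has ≥2 trees
length 3: t or t has 2 parse trees

Two derivations of t or t:
  Z ⇒ A or Z ⇒ D or Z ⇒ t or Z ⇒ t or A ⇒ t or D ⇒ t or t
  Z ⇒ Z or A ⇒ A or A ⇒ D or A ⇒ t or A ⇒ t or D ⇒ t or t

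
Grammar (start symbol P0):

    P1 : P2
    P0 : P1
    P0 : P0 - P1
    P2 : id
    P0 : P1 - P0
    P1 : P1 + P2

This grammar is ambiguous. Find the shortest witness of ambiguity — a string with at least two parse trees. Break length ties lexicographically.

length 1: no string has ≥2 trees
length 3: id - id has 2 parse trees

Two derivations of id - id:
  P0 ⇒ P0 - P1 ⇒ P1 - P1 ⇒ P2 - P1 ⇒ id - P1 ⇒ id - P2 ⇒ id - id
  P0 ⇒ P1 - P0 ⇒ P2 - P0 ⇒ id - P0 ⇒ id - P1 ⇒ id - P2 ⇒ id - id

id - id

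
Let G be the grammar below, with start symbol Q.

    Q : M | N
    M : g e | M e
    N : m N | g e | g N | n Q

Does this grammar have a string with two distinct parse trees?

Ambiguous

Witness: g e

Derivation 1: Q ⇒ M ⇒ g e
Derivation 2: Q ⇒ N ⇒ g e

Two distinct leftmost derivations for the same string.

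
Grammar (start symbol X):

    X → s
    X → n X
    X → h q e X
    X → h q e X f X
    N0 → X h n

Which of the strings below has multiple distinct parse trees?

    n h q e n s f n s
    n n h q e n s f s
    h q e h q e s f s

h q e h q e s f s

n h q e n s f n s: 1 tree
n n h q e n s f s: 1 tree
h q e h q e s f s: 2 trees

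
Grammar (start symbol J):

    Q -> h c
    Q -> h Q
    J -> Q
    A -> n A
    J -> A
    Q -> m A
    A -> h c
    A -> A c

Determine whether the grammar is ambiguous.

Ambiguous

Witness: h c

Derivation 1: J ⇒ Q ⇒ h c
Derivation 2: J ⇒ A ⇒ h c

Two distinct leftmost derivations for the same string.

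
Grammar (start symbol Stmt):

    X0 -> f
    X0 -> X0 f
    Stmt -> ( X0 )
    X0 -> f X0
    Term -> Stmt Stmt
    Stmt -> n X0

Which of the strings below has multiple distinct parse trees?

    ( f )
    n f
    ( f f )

( f f )

( f ): 1 tree
n f: 1 tree
( f f ): 2 trees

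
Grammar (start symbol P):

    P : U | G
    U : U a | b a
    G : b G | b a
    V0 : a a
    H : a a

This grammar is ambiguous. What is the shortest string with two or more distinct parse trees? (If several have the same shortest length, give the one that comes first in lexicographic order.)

b a

length 2: b a has 2 parse trees

Two derivations of b a:
  P ⇒ U ⇒ b a
  P ⇒ G ⇒ b a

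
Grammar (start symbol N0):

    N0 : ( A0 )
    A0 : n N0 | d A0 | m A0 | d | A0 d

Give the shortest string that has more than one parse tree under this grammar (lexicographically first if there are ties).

length 3: no string has ≥2 trees
length 4: ( d d ) has 2 parse trees

Two derivations of ( d d ):
  N0 ⇒ ( A0 ) ⇒ ( d A0 ) ⇒ ( d d )
  N0 ⇒ ( A0 ) ⇒ ( A0 d ) ⇒ ( d d )

( d d )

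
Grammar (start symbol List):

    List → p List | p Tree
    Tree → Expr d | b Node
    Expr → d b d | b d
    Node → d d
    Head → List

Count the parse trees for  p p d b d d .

1

Parse trees for p p d b d d:
  [List p [List p [Tree [Expr d b d] d]]]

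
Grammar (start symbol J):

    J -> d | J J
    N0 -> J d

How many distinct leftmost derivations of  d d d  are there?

2

Parse trees for d d d:
  [J [J d] [J [J d] [J d]]]
  [J [J [J d] [J d]] [J d]]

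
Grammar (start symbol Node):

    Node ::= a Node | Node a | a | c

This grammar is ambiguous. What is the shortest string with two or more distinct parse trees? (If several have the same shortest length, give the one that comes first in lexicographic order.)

length 1: no string has ≥2 trees
length 2: a a has 2 parse trees

Two derivations of a a:
  Node ⇒ a Node ⇒ a a
  Node ⇒ Node a ⇒ a a

a a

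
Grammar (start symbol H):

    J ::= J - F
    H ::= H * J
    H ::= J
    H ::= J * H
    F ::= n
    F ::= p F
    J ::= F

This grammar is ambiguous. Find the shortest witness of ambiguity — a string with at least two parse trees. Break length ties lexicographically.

n * n

length 1: no string has ≥2 trees
length 2: no string has ≥2 trees
length 3: n * n has 2 parse trees

Two derivations of n * n:
  H ⇒ H * J ⇒ J * J ⇒ F * J ⇒ n * J ⇒ n * F ⇒ n * n
  H ⇒ J * H ⇒ F * H ⇒ n * H ⇒ n * J ⇒ n * F ⇒ n * n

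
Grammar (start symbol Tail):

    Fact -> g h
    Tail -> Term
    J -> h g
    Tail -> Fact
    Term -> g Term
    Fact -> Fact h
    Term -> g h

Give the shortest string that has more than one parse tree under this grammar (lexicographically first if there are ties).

length 2: g h has 2 parse trees

Two derivations of g h:
  Tail ⇒ Term ⇒ g h
  Tail ⇒ Fact ⇒ g h

g h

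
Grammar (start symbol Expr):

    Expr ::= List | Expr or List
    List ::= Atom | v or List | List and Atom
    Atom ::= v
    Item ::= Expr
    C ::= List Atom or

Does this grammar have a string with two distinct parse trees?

Ambiguous

Witness: v or v

Derivation 1: Expr ⇒ List ⇒ v or List ⇒ v or Atom ⇒ v or v
Derivation 2: Expr ⇒ Expr or List ⇒ List or List ⇒ Atom or List ⇒ v or List ⇒ v or Atom ⇒ v or v

Two distinct leftmost derivations for the same string.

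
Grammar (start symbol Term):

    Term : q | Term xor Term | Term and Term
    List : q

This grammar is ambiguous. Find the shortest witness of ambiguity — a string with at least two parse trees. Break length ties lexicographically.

q and q and q

length 1: no string has ≥2 trees
length 3: no string has ≥2 trees
length 5: q and q and q has 2 parse trees

Two derivations of q and q and q:
  Term ⇒ Term and Term ⇒ q and Term ⇒ q and Term and Term ⇒ q and q and Term ⇒ q and q and q
  Term ⇒ Term and Term ⇒ Term and Term and Term ⇒ q and Term and Term ⇒ q and q and Term ⇒ q and q and q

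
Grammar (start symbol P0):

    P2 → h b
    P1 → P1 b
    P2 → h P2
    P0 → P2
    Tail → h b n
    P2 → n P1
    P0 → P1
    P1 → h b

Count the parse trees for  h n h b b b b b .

Parse trees for h n h b b b b b:
  [P0 [P2 h [P2 n [P1 [P1 [P1 [P1 [P1 h b] b] b] b] b]]]]

1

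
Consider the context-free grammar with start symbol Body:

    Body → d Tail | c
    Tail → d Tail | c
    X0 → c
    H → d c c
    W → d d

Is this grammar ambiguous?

Unambiguous

Only Body, Tail are reachable from Body; ignoring the rest: Restricted to the reachable nonterminals, every rule has the form A → t or A → t B, and no two rules for the same A share a first terminal. The grammar encodes a DFA — one run per string.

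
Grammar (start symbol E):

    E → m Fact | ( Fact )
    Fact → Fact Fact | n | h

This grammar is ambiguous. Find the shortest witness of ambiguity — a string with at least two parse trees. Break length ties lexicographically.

m h h h

length 2: no string has ≥2 trees
length 3: no string has ≥2 trees
length 4: m h h h has 2 parse trees

Two derivations of m h h h:
  E ⇒ m Fact ⇒ m Fact Fact ⇒ m Fact Fact Fact ⇒ m h Fact Fact ⇒ m h h Fact ⇒ m h h h
  E ⇒ m Fact ⇒ m Fact Fact ⇒ m h Fact ⇒ m h Fact Fact ⇒ m h h Fact ⇒ m h h h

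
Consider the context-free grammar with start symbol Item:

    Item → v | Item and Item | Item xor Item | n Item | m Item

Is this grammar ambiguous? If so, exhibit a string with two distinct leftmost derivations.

Ambiguous

Witness: m v and v

Derivation 1: Item ⇒ Item and Item ⇒ m Item and Item ⇒ m v and Item ⇒ m v and v
Derivation 2: Item ⇒ m Item ⇒ m Item and Item ⇒ m v and Item ⇒ m v and v

Two distinct leftmost derivations for the same string.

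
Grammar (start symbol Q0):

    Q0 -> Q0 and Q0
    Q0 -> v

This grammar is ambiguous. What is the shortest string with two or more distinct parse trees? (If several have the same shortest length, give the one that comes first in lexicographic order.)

length 1: no string has ≥2 trees
length 3: no string has ≥2 trees
length 5: v and v and v has 2 parse trees

Two derivations of v and v and v:
  Q0 ⇒ Q0 and Q0 ⇒ Q0 and Q0 and Q0 ⇒ v and Q0 and Q0 ⇒ v and v and Q0 ⇒ v and v and v
  Q0 ⇒ Q0 and Q0 ⇒ v and Q0 ⇒ v and Q0 and Q0 ⇒ v and v and Q0 ⇒ v and v and v

v and v and v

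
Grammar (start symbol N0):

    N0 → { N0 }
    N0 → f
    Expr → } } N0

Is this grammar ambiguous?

Only N0 is reachable from N0; ignoring the rest: Each string is a nest of matched brackets around a single atom. An opening bracket forces the recursive rule; an atom forces the base rule.

Unambiguous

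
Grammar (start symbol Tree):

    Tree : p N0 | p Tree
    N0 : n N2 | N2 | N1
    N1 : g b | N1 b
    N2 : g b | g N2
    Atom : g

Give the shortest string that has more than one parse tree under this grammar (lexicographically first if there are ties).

p g b

length 3: p g b has 2 parse trees

Two derivations of p g b:
  Tree ⇒ p N0 ⇒ p N2 ⇒ p g b
  Tree ⇒ p N0 ⇒ p N1 ⇒ p g b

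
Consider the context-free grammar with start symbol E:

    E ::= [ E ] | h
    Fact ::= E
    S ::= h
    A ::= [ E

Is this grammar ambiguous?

Unambiguous

Only E is reachable from E; ignoring the rest: Each string is a nest of matched brackets around a single atom. An opening bracket forces the recursive rule; an atom forces the base rule.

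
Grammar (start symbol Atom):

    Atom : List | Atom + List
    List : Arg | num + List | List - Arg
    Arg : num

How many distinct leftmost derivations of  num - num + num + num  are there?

Parse trees for num - num + num + num:
  [Atom [Atom [List [List [Arg num]] - [Arg num]]] + [List num + [List [Arg num]]]]
  [Atom [Atom [Atom [List [List [Arg num]] - [Arg num]]] + [List [Arg num]]] + [List [Arg num]]]

2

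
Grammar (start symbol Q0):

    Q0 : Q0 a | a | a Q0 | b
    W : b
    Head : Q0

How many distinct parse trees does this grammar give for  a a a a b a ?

Parse trees for a a a a b a:
  [Q0 [Q0 a [Q0 a [Q0 a [Q0 a [Q0 b]]]]] a]
  [Q0 a [Q0 [Q0 a [Q0 a [Q0 a [Q0 b]]]] a]]
  [Q0 a [Q0 a [Q0 [Q0 a [Q0 a [Q0 b]]] a]]]
  [Q0 a [Q0 a [Q0 a [Q0 [Q0 a [Q0 b]] a]]]]
  [Q0 a [Q0 a [Q0 a [Q0 a [Q0 [Q0 b] a]]]]]

5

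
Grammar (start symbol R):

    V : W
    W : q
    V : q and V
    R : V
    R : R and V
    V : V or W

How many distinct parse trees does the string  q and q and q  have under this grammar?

4

Parse trees for q and q and q:
  [R [V q and [V q and [V [W q]]]]]
  [R [R [V [W q]]] and [V q and [V [W q]]]]
  [R [R [V q and [V [W q]]]] and [V [W q]]]
  [R [R [R [V [W q]]] and [V [W q]]] and [V [W q]]]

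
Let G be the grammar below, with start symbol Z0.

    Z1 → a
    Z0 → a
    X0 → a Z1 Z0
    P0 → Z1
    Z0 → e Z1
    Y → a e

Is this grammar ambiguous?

Unambiguous

(P0, X0, Y are unreachable from Z0, so their rules don't affect L(Z0).) The reachable rules are right-linear with at most one rule per (nonterminal, next-terminal) pair. Each input token forces the next rule, so parsing is deterministic.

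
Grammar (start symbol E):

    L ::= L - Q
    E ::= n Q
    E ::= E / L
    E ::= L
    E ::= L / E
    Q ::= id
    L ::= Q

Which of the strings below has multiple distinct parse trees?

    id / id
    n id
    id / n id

id / id: 2 trees
n id: 1 tree
id / n id: 1 tree

id / id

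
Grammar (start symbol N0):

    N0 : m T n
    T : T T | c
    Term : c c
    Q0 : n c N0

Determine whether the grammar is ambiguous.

Ambiguous

Witness: m c c c n

Derivation 1: N0 ⇒ m T n ⇒ m T T n ⇒ m T T T n ⇒ m c T T n ⇒ m c c T n ⇒ m c c c n
Derivation 2: N0 ⇒ m T n ⇒ m T T n ⇒ m c T n ⇒ m c T T n ⇒ m c c T n ⇒ m c c c n

Two distinct leftmost derivations for the same string.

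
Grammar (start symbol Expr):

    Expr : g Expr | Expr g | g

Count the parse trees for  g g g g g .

Parse trees for g g g g g (showing first 6 of 16):
  [Expr g [Expr g [Expr g [Expr g [Expr g]]]]]
  [Expr g [Expr g [Expr g [Expr [Expr g] g]]]]
  [Expr g [Expr g [Expr [Expr g [Expr g]] g]]]
  [Expr g [Expr g [Expr [Expr [Expr g] g] g]]]
  [Expr g [Expr [Expr g [Expr g [Expr g]]] g]]
  [Expr g [Expr [Expr g [Expr [Expr g] g]] g]]

16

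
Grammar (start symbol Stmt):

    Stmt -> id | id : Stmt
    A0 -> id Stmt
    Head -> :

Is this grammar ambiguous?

Unambiguous

(A0, Head are unreachable from Stmt, so their rules don't affect L(Stmt).) Right-recursive list with a separator: after each atom, whether the separator follows determines the rule. One parse per string.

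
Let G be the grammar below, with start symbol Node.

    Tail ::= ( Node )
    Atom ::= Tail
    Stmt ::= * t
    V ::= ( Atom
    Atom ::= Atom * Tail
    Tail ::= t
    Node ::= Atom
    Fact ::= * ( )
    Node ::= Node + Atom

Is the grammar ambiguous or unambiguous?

Unambiguous

Only Node, Atom, Tail are reachable from Node; ignoring the rest: The grammar is stratified — Node handles '+' (left-recursive), Atom handles '*', Tail atoms. Each operator has a fixed associativity and precedence level, so every string has one parse.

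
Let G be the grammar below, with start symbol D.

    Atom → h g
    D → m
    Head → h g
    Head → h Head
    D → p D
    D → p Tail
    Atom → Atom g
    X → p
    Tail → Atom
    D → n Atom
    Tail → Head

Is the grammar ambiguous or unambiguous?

Witness: p h g

Derivation 1: D ⇒ p Tail ⇒ p Atom ⇒ p h g
Derivation 2: D ⇒ p Tail ⇒ p Head ⇒ p h g

Two distinct leftmost derivations for the same string.

Ambiguous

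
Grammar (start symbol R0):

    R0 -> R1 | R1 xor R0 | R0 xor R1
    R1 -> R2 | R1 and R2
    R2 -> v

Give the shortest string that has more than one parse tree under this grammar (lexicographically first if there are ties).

length 1: no string has ≥2 trees
length 3: v xor v has 2 parse trees

Two derivations of v xor v:
  R0 ⇒ R1 xor R0 ⇒ R2 xor R0 ⇒ v xor R0 ⇒ v xor R1 ⇒ v xor R2 ⇒ v xor v
  R0 ⇒ R0 xor R1 ⇒ R1 xor R1 ⇒ R2 xor R1 ⇒ v xor R1 ⇒ v xor R2 ⇒ v xor v

v xor v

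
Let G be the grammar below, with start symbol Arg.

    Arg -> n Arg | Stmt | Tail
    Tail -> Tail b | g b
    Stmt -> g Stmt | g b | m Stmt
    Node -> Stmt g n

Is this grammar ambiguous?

Ambiguous

Witness: g b

Derivation 1: Arg ⇒ Stmt ⇒ g b
Derivation 2: Arg ⇒ Tail ⇒ g b

Two distinct leftmost derivations for the same string.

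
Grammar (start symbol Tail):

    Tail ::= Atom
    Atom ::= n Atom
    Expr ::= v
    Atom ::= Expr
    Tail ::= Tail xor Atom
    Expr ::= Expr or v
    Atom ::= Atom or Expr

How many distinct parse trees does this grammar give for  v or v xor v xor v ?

2

Parse trees for v or v xor v xor v:
  [Tail [Tail [Tail [Atom [Expr [Expr v] or v]]] xor [Atom [Expr v]]] xor [Atom [Expr v]]]
  [Tail [Tail [Tail [Atom [Atom [Expr v]] or [Expr v]]] xor [Atom [Expr v]]] xor [Atom [Expr v]]]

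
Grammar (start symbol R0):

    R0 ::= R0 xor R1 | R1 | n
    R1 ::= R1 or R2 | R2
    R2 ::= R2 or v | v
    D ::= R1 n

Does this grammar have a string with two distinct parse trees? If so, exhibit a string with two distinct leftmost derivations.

Ambiguous

Witness: v or v

Derivation 1: R0 ⇒ R1 ⇒ R1 or R2 ⇒ R2 or R2 ⇒ v or R2 ⇒ v or v
Derivation 2: R0 ⇒ R1 ⇒ R2 ⇒ R2 or v ⇒ v or v

Two distinct leftmost derivations for the same string.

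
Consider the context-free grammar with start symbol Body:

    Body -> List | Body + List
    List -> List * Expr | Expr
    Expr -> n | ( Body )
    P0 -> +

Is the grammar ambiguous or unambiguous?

Unambiguous

(P0 is unreachable from Body, so its rules don't affect L(Body).) The grammar is stratified — Body handles '+' (left-recursive), List handles '*', Expr atoms. Each operator has a fixed associativity and precedence level, so every string has one parse.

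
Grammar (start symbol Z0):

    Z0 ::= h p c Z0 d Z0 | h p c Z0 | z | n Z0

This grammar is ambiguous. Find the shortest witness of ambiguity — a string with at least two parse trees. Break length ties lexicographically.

length 1: no string has ≥2 trees
length 2: no string has ≥2 trees
length 3: no string has ≥2 trees
length 4: no string has ≥2 trees
length 5: no string has ≥2 trees
length 6: no string has ≥2 trees
length 7: no string has ≥2 trees
length 8: no string has ≥2 trees
length 9: h p c h p c z d z has 2 parse trees

Two derivations of h p c h p c z d z:
  Z0 ⇒ h p c Z0 d Z0 ⇒ h p c h p c Z0 d Z0 ⇒ h p c h p c z d Z0 ⇒ h p c h p c z d z
  Z0 ⇒ h p c Z0 ⇒ h p c h p c Z0 d Z0 ⇒ h p c h p c z d Z0 ⇒ h p c h p c z d z

h p c h p c z d z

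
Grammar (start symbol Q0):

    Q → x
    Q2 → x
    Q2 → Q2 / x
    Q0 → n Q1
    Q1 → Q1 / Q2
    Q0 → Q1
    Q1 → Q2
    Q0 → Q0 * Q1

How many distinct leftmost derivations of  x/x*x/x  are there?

Parse trees for x/x*x/x:
  [Q0 [Q0 [Q1 [Q1 [Q2 x]] / [Q2 x]]] * [Q1 [Q1 [Q2 x]] / [Q2 x]]]
  [Q0 [Q0 [Q1 [Q1 [Q2 x]] / [Q2 x]]] * [Q1 [Q2 [Q2 x] / x]]]
  [Q0 [Q0 [Q1 [Q2 [Q2 x] / x]]] * [Q1 [Q1 [Q2 x]] / [Q2 x]]]
  [Q0 [Q0 [Q1 [Q2 [Q2 x] / x]]] * [Q1 [Q2 [Q2 x] / x]]]

4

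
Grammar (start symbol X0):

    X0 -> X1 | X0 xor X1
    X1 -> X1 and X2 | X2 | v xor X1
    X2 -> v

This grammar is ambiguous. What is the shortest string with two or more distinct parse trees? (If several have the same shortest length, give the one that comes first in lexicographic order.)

length 1: no string has ≥2 trees
length 3: v xor v has 2 parse trees

Two derivations of v xor v:
  X0 ⇒ X1 ⇒ v xor X1 ⇒ v xor X2 ⇒ v xor v
  X0 ⇒ X0 xor X1 ⇒ X1 xor X1 ⇒ X2 xor X1 ⇒ v xor X1 ⇒ v xor X2 ⇒ v xor v

v xor v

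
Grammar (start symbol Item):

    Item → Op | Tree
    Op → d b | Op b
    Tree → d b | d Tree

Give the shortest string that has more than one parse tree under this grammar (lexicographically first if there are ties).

length 2: d b has 2 parse trees

Two derivations of d b:
  Item ⇒ Op ⇒ d b
  Item ⇒ Tree ⇒ d b

d b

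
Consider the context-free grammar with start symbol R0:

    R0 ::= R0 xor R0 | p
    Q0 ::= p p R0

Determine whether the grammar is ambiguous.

Ambiguous

Witness: p xor p xor p

Derivation 1: R0 ⇒ R0 xor R0 ⇒ R0 xor R0 xor R0 ⇒ p xor R0 xor R0 ⇒ p xor p xor R0 ⇒ p xor p xor p
Derivation 2: R0 ⇒ R0 xor R0 ⇒ p xor R0 ⇒ p xor R0 xor R0 ⇒ p xor p xor R0 ⇒ p xor p xor p

Two distinct leftmost derivations for the same string.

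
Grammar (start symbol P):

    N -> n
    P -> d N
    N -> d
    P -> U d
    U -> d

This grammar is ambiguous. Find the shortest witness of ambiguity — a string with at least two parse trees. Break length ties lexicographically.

length 2: d d has 2 parse trees

Two derivations of d d:
  P ⇒ d N ⇒ d d
  P ⇒ U d ⇒ d d

d d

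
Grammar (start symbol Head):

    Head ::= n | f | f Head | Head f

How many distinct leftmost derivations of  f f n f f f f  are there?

15

Parse trees for f f n f f f f (showing first 6 of 15):
  [Head f [Head f [Head [Head [Head [Head [Head n] f] f] f] f]]]
  [Head f [Head [Head f [Head [Head [Head [Head n] f] f] f]] f]]
  [Head f [Head [Head [Head f [Head [Head [Head n] f] f]] f] f]]
  [Head f [Head [Head [Head [Head f [Head [Head n] f]] f] f] f]]
  [Head f [Head [Head [Head [Head [Head f [Head n]] f] f] f] f]]
  [Head [Head f [Head f [Head [Head [Head [Head n] f] f] f]]] f]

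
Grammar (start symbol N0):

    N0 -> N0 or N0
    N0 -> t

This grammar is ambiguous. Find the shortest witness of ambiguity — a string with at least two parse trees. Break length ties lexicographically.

length 1: no string has ≥2 trees
length 3: no string has ≥2 trees
length 5: t or t or t has 2 parse trees

Two derivations of t or t or t:
  N0 ⇒ N0 or N0 ⇒ N0 or N0 or N0 ⇒ t or N0 or N0 ⇒ t or t or N0 ⇒ t or t or t
  N0 ⇒ N0 or N0 ⇒ t or N0 ⇒ t or N0 or N0 ⇒ t or t or N0 ⇒ t or t or t

t or t or t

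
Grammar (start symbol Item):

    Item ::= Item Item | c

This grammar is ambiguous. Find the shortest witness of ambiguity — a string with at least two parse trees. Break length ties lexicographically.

length 1: no string has ≥2 trees
length 2: no string has ≥2 trees
length 3: c c c has 2 parse trees

Two derivations of c c c:
  Item ⇒ Item Item ⇒ Item Item Item ⇒ c Item Item ⇒ c c Item ⇒ c c c
  Item ⇒ Item Item ⇒ c Item ⇒ c Item Item ⇒ c c Item ⇒ c c c

c c c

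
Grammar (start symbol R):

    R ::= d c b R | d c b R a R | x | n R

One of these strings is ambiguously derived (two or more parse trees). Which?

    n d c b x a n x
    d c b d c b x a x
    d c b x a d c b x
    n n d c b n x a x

d c b d c b x a x

n d c b x a n x: 1 tree
d c b d c b x a x: 2 trees
d c b x a d c b x: 1 tree
n n d c b n x a x: 1 tree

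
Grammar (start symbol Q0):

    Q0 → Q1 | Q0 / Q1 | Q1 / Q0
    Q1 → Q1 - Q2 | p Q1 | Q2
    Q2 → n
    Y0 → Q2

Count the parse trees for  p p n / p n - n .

4

Parse trees for p p n / p n - n:
  [Q0 [Q0 [Q1 p [Q1 p [Q1 [Q2 n]]]]] / [Q1 [Q1 p [Q1 [Q2 n]]] - [Q2 n]]]
  [Q0 [Q0 [Q1 p [Q1 p [Q1 [Q2 n]]]]] / [Q1 p [Q1 [Q1 [Q2 n]] - [Q2 n]]]]
  [Q0 [Q1 p [Q1 p [Q1 [Q2 n]]]] / [Q0 [Q1 [Q1 p [Q1 [Q2 n]]] - [Q2 n]]]]
  [Q0 [Q1 p [Q1 p [Q1 [Q2 n]]]] / [Q0 [Q1 p [Q1 [Q1 [Q2 n]] - [Q2 n]]]]]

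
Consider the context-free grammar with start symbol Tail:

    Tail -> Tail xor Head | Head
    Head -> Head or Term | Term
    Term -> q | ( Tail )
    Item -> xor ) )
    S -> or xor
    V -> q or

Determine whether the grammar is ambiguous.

(Item, S, V are unreachable from Tail, so their rules don't affect L(Tail).) This is a standard precedence ladder (Tail over Head over Term), with each level left-recursive on its own operator ('xor' at Tail, 'or' at Head). That structure is LR(1), hence unambiguous.

Unambiguous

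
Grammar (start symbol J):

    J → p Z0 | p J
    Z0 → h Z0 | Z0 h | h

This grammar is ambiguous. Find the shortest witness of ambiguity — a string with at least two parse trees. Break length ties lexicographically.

p h h

length 2: no string has ≥2 trees
length 3: p h h has 2 parse trees

Two derivations of p h h:
  J ⇒ p Z0 ⇒ p h Z0 ⇒ p h h
  J ⇒ p Z0 ⇒ p Z0 h ⇒ p h h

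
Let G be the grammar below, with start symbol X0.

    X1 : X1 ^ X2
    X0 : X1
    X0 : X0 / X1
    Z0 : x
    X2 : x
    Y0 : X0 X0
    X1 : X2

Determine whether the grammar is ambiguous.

(Y0, Z0 are unreachable from X0, so their rules don't affect L(X0).) This is a standard precedence ladder (X0 over X1 over X2), with each level left-recursive on its own operator ('/' at X0, '^' at X1). That structure is LR(1), hence unambiguous.

Unambiguous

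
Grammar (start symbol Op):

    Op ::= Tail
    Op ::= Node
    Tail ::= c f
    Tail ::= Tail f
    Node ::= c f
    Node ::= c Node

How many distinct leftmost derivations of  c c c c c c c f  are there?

Parse trees for c c c c c c c f:
  [Op [Node c [Node c [Node c [Node c [Node c [Node c [Node c f]]]]]]]]

1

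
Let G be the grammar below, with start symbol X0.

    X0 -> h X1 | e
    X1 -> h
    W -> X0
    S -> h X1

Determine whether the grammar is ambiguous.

Only X0, X1 are reachable from X0; ignoring the rest: Each reachable nonterminal has at most one production per leading terminal, and all productions are right-linear; the derivation is determined token-by-token.

Unambiguous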